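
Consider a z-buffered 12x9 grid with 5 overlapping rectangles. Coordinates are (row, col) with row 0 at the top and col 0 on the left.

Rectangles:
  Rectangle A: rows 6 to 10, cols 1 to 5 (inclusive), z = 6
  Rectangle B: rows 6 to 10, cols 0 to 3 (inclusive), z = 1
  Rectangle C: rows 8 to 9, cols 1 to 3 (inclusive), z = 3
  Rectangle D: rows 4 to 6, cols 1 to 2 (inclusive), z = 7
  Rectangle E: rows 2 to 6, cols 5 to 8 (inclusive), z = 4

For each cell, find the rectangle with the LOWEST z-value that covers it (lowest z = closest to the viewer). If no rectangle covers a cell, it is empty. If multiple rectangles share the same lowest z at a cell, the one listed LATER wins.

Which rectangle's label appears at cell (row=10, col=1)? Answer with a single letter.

Check cell (10,1):
  A: rows 6-10 cols 1-5 z=6 -> covers; best now A (z=6)
  B: rows 6-10 cols 0-3 z=1 -> covers; best now B (z=1)
  C: rows 8-9 cols 1-3 -> outside (row miss)
  D: rows 4-6 cols 1-2 -> outside (row miss)
  E: rows 2-6 cols 5-8 -> outside (row miss)
Winner: B at z=1

Answer: B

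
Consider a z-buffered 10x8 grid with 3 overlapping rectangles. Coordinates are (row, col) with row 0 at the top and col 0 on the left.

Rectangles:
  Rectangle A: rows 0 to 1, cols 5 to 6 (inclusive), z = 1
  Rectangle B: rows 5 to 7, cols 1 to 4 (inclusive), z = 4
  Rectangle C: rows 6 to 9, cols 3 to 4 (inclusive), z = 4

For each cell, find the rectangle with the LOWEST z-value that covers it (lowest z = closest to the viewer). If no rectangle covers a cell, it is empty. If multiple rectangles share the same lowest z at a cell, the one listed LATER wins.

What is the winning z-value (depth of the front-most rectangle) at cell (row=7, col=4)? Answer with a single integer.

Answer: 4

Derivation:
Check cell (7,4):
  A: rows 0-1 cols 5-6 -> outside (row miss)
  B: rows 5-7 cols 1-4 z=4 -> covers; best now B (z=4)
  C: rows 6-9 cols 3-4 z=4 -> covers; best now C (z=4)
Winner: C at z=4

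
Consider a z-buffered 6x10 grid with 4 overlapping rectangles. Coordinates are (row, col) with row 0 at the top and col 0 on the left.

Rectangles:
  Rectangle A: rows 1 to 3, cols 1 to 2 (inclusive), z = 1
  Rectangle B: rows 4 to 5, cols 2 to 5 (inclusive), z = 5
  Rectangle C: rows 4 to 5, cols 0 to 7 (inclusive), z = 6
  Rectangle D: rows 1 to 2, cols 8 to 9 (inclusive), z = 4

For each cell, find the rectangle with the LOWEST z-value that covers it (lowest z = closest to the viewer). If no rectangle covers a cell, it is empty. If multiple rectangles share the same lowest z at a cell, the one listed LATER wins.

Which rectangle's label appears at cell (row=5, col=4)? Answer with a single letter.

Answer: B

Derivation:
Check cell (5,4):
  A: rows 1-3 cols 1-2 -> outside (row miss)
  B: rows 4-5 cols 2-5 z=5 -> covers; best now B (z=5)
  C: rows 4-5 cols 0-7 z=6 -> covers; best now B (z=5)
  D: rows 1-2 cols 8-9 -> outside (row miss)
Winner: B at z=5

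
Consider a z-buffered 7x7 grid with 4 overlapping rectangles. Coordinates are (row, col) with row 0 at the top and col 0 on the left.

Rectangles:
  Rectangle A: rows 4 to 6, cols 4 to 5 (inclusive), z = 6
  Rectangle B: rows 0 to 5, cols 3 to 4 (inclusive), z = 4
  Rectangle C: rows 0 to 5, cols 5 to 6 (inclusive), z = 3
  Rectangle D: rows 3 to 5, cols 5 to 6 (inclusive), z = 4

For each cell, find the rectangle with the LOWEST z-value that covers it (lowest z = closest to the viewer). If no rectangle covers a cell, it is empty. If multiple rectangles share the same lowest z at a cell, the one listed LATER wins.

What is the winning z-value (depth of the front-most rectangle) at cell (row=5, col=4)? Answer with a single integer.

Check cell (5,4):
  A: rows 4-6 cols 4-5 z=6 -> covers; best now A (z=6)
  B: rows 0-5 cols 3-4 z=4 -> covers; best now B (z=4)
  C: rows 0-5 cols 5-6 -> outside (col miss)
  D: rows 3-5 cols 5-6 -> outside (col miss)
Winner: B at z=4

Answer: 4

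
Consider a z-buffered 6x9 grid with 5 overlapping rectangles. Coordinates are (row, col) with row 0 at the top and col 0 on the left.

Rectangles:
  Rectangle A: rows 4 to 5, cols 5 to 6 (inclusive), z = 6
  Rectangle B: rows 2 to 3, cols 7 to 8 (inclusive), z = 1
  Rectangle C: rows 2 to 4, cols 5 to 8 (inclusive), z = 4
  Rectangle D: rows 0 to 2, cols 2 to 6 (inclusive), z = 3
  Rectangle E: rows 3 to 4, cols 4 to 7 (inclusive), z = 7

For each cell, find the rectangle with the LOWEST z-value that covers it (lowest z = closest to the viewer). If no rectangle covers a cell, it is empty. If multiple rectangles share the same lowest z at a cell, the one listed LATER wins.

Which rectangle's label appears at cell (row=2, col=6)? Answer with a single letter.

Answer: D

Derivation:
Check cell (2,6):
  A: rows 4-5 cols 5-6 -> outside (row miss)
  B: rows 2-3 cols 7-8 -> outside (col miss)
  C: rows 2-4 cols 5-8 z=4 -> covers; best now C (z=4)
  D: rows 0-2 cols 2-6 z=3 -> covers; best now D (z=3)
  E: rows 3-4 cols 4-7 -> outside (row miss)
Winner: D at z=3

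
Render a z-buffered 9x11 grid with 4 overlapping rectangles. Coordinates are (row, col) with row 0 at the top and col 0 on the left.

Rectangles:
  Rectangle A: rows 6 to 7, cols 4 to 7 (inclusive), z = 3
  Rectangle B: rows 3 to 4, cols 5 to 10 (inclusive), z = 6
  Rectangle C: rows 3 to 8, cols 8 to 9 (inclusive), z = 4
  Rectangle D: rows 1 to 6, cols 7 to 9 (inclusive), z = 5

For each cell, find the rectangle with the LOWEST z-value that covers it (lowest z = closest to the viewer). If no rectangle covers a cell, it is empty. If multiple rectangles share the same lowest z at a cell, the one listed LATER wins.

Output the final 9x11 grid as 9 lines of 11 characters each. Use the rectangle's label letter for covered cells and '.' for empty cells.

...........
.......DDD.
.......DDD.
.....BBDCCB
.....BBDCCB
.......DCC.
....AAAACC.
....AAAACC.
........CC.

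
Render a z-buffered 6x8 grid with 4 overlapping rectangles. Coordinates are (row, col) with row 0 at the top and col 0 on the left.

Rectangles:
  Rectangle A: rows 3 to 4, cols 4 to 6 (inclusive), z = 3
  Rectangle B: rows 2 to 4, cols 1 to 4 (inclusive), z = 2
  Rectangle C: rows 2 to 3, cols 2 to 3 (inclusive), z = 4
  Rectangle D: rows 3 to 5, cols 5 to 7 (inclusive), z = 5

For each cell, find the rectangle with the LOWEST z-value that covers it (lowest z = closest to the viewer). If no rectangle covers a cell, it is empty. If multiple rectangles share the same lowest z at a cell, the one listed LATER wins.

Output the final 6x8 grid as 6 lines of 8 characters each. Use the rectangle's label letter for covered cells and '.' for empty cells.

........
........
.BBBB...
.BBBBAAD
.BBBBAAD
.....DDD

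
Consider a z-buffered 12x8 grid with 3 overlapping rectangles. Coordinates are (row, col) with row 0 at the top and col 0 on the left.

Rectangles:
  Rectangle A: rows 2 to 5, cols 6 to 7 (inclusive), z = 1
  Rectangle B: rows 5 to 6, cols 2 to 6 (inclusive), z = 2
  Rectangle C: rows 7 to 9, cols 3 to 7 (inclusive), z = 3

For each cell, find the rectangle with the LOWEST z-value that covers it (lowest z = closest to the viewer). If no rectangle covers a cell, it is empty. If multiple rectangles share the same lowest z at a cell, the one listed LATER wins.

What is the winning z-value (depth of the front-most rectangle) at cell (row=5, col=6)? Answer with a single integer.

Check cell (5,6):
  A: rows 2-5 cols 6-7 z=1 -> covers; best now A (z=1)
  B: rows 5-6 cols 2-6 z=2 -> covers; best now A (z=1)
  C: rows 7-9 cols 3-7 -> outside (row miss)
Winner: A at z=1

Answer: 1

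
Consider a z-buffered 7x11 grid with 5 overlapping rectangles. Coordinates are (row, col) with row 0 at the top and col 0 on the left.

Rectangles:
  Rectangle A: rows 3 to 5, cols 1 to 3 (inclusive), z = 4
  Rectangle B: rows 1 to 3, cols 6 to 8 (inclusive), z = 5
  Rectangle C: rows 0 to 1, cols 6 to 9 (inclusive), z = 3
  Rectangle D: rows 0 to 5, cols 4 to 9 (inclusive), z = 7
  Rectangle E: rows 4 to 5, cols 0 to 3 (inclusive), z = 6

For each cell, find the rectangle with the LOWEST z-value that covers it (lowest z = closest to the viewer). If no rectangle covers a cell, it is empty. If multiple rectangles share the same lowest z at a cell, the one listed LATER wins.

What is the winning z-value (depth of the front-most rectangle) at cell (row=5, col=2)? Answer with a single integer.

Answer: 4

Derivation:
Check cell (5,2):
  A: rows 3-5 cols 1-3 z=4 -> covers; best now A (z=4)
  B: rows 1-3 cols 6-8 -> outside (row miss)
  C: rows 0-1 cols 6-9 -> outside (row miss)
  D: rows 0-5 cols 4-9 -> outside (col miss)
  E: rows 4-5 cols 0-3 z=6 -> covers; best now A (z=4)
Winner: A at z=4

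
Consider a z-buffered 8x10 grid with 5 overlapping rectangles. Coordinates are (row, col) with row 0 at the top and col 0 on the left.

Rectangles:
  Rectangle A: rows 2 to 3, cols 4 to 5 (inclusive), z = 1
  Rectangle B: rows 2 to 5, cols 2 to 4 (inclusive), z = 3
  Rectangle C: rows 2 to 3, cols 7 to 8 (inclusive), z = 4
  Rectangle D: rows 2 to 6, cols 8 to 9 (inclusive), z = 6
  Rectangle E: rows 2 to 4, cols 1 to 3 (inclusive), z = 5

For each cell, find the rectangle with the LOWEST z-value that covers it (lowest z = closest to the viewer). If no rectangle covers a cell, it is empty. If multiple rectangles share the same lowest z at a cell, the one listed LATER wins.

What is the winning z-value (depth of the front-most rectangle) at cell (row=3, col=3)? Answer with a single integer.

Check cell (3,3):
  A: rows 2-3 cols 4-5 -> outside (col miss)
  B: rows 2-5 cols 2-4 z=3 -> covers; best now B (z=3)
  C: rows 2-3 cols 7-8 -> outside (col miss)
  D: rows 2-6 cols 8-9 -> outside (col miss)
  E: rows 2-4 cols 1-3 z=5 -> covers; best now B (z=3)
Winner: B at z=3

Answer: 3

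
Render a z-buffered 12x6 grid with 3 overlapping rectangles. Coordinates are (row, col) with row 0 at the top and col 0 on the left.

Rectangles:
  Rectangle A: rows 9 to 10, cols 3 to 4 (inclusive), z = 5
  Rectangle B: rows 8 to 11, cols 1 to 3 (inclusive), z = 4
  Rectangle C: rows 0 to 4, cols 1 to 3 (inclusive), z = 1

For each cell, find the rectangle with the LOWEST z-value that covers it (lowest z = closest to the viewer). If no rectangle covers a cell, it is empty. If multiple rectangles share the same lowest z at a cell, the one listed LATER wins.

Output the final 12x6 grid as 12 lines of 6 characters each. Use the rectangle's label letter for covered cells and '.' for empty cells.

.CCC..
.CCC..
.CCC..
.CCC..
.CCC..
......
......
......
.BBB..
.BBBA.
.BBBA.
.BBB..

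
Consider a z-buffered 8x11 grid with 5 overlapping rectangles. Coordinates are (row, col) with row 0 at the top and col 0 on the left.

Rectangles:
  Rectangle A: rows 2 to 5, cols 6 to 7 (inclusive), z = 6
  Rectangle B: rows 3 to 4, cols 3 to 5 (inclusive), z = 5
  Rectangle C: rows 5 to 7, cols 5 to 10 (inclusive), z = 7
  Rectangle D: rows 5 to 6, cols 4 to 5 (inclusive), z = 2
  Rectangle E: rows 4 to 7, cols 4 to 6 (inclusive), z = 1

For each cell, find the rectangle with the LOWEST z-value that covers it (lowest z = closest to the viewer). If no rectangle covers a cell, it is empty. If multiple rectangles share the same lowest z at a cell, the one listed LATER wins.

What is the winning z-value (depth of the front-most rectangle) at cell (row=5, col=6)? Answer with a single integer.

Check cell (5,6):
  A: rows 2-5 cols 6-7 z=6 -> covers; best now A (z=6)
  B: rows 3-4 cols 3-5 -> outside (row miss)
  C: rows 5-7 cols 5-10 z=7 -> covers; best now A (z=6)
  D: rows 5-6 cols 4-5 -> outside (col miss)
  E: rows 4-7 cols 4-6 z=1 -> covers; best now E (z=1)
Winner: E at z=1

Answer: 1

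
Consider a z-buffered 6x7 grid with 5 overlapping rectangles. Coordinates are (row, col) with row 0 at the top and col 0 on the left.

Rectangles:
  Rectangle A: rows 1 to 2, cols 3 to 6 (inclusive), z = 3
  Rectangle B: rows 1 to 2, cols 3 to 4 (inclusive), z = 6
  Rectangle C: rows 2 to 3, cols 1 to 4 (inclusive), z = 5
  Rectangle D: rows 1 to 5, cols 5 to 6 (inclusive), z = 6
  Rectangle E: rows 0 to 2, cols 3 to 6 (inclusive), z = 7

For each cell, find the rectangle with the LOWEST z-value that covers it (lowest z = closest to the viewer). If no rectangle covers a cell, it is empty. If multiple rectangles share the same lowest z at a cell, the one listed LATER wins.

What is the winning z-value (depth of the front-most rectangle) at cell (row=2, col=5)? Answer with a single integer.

Check cell (2,5):
  A: rows 1-2 cols 3-6 z=3 -> covers; best now A (z=3)
  B: rows 1-2 cols 3-4 -> outside (col miss)
  C: rows 2-3 cols 1-4 -> outside (col miss)
  D: rows 1-5 cols 5-6 z=6 -> covers; best now A (z=3)
  E: rows 0-2 cols 3-6 z=7 -> covers; best now A (z=3)
Winner: A at z=3

Answer: 3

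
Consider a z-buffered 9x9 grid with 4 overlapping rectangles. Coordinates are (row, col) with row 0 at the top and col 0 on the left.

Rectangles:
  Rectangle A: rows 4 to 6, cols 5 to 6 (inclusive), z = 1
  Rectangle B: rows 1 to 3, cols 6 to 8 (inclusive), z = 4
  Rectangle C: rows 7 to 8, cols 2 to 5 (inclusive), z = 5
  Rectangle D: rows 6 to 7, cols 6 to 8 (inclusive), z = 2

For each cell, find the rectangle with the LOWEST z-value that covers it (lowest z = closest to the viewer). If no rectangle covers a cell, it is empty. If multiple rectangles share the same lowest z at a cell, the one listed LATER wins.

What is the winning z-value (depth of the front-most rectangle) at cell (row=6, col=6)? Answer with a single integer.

Check cell (6,6):
  A: rows 4-6 cols 5-6 z=1 -> covers; best now A (z=1)
  B: rows 1-3 cols 6-8 -> outside (row miss)
  C: rows 7-8 cols 2-5 -> outside (row miss)
  D: rows 6-7 cols 6-8 z=2 -> covers; best now A (z=1)
Winner: A at z=1

Answer: 1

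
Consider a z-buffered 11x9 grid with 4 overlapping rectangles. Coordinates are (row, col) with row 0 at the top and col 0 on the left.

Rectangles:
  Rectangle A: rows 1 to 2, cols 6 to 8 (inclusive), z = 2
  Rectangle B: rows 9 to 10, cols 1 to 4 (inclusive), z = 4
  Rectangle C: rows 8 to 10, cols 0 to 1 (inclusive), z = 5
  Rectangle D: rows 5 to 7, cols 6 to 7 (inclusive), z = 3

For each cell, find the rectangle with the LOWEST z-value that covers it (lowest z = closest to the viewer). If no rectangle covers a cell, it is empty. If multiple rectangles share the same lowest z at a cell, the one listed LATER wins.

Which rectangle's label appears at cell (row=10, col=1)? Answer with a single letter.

Check cell (10,1):
  A: rows 1-2 cols 6-8 -> outside (row miss)
  B: rows 9-10 cols 1-4 z=4 -> covers; best now B (z=4)
  C: rows 8-10 cols 0-1 z=5 -> covers; best now B (z=4)
  D: rows 5-7 cols 6-7 -> outside (row miss)
Winner: B at z=4

Answer: B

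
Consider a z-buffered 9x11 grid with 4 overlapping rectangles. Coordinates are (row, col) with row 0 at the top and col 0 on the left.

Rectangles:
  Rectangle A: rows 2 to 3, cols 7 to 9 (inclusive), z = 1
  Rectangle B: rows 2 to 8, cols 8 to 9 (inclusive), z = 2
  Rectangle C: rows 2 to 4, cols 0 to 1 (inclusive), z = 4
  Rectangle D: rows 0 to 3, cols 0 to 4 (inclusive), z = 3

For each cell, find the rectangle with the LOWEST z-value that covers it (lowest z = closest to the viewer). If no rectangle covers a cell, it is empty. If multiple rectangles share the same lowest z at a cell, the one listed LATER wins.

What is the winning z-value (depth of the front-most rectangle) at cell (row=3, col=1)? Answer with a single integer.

Answer: 3

Derivation:
Check cell (3,1):
  A: rows 2-3 cols 7-9 -> outside (col miss)
  B: rows 2-8 cols 8-9 -> outside (col miss)
  C: rows 2-4 cols 0-1 z=4 -> covers; best now C (z=4)
  D: rows 0-3 cols 0-4 z=3 -> covers; best now D (z=3)
Winner: D at z=3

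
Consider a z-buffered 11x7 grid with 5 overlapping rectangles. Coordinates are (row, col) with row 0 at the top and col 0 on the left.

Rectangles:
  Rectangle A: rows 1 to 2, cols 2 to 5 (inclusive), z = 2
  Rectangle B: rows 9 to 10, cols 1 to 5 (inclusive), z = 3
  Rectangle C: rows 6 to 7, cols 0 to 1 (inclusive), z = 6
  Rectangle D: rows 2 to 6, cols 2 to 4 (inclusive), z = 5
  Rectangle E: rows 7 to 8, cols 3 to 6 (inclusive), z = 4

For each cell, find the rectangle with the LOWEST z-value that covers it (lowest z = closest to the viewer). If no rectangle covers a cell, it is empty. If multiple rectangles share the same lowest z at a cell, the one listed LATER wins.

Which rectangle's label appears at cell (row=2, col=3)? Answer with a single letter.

Check cell (2,3):
  A: rows 1-2 cols 2-5 z=2 -> covers; best now A (z=2)
  B: rows 9-10 cols 1-5 -> outside (row miss)
  C: rows 6-7 cols 0-1 -> outside (row miss)
  D: rows 2-6 cols 2-4 z=5 -> covers; best now A (z=2)
  E: rows 7-8 cols 3-6 -> outside (row miss)
Winner: A at z=2

Answer: A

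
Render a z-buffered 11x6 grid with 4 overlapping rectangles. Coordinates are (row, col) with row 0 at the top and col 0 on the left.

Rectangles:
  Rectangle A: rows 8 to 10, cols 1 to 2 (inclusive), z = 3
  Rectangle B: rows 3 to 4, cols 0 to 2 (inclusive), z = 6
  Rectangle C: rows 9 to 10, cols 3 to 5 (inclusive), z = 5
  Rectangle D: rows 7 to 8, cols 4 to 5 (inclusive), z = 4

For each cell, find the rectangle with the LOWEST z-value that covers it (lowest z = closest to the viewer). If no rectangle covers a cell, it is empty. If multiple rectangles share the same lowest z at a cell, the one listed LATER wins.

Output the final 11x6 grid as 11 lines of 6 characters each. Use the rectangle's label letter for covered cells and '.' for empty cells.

......
......
......
BBB...
BBB...
......
......
....DD
.AA.DD
.AACCC
.AACCC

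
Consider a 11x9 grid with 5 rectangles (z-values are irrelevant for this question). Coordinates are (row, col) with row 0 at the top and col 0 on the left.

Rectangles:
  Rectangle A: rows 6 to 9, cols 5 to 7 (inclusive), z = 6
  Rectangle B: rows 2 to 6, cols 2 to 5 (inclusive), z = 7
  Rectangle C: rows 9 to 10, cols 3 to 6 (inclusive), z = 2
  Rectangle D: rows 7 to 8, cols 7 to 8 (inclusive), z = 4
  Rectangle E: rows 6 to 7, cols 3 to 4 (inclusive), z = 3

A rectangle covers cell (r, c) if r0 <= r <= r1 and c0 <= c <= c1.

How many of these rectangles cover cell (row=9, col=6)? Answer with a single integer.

Check cell (9,6):
  A: rows 6-9 cols 5-7 -> covers
  B: rows 2-6 cols 2-5 -> outside (row miss)
  C: rows 9-10 cols 3-6 -> covers
  D: rows 7-8 cols 7-8 -> outside (row miss)
  E: rows 6-7 cols 3-4 -> outside (row miss)
Count covering = 2

Answer: 2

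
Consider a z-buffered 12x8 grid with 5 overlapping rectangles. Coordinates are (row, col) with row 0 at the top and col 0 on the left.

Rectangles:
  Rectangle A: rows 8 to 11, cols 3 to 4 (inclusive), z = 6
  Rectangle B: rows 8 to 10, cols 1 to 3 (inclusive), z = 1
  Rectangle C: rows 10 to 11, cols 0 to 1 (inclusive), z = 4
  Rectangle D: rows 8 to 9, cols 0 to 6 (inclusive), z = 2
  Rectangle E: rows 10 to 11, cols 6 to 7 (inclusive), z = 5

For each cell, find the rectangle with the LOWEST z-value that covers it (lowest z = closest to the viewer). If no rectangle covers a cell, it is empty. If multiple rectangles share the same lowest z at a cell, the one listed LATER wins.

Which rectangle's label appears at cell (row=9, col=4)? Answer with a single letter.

Answer: D

Derivation:
Check cell (9,4):
  A: rows 8-11 cols 3-4 z=6 -> covers; best now A (z=6)
  B: rows 8-10 cols 1-3 -> outside (col miss)
  C: rows 10-11 cols 0-1 -> outside (row miss)
  D: rows 8-9 cols 0-6 z=2 -> covers; best now D (z=2)
  E: rows 10-11 cols 6-7 -> outside (row miss)
Winner: D at z=2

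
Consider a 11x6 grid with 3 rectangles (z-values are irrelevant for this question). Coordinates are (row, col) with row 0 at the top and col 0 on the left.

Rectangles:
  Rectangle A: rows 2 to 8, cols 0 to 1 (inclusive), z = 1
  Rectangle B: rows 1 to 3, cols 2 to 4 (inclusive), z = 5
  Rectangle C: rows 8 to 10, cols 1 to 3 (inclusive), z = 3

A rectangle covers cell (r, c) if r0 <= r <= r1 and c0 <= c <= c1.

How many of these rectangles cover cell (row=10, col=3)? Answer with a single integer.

Answer: 1

Derivation:
Check cell (10,3):
  A: rows 2-8 cols 0-1 -> outside (row miss)
  B: rows 1-3 cols 2-4 -> outside (row miss)
  C: rows 8-10 cols 1-3 -> covers
Count covering = 1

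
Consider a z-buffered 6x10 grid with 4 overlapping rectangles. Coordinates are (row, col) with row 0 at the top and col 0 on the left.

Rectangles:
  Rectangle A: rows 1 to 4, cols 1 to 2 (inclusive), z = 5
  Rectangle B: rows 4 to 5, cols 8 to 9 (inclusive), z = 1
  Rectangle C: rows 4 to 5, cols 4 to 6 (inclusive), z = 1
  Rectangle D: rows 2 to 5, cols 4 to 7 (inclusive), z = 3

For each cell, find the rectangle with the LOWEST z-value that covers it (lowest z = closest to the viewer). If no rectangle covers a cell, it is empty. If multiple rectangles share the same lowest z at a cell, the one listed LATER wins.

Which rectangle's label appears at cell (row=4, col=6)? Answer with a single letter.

Answer: C

Derivation:
Check cell (4,6):
  A: rows 1-4 cols 1-2 -> outside (col miss)
  B: rows 4-5 cols 8-9 -> outside (col miss)
  C: rows 4-5 cols 4-6 z=1 -> covers; best now C (z=1)
  D: rows 2-5 cols 4-7 z=3 -> covers; best now C (z=1)
Winner: C at z=1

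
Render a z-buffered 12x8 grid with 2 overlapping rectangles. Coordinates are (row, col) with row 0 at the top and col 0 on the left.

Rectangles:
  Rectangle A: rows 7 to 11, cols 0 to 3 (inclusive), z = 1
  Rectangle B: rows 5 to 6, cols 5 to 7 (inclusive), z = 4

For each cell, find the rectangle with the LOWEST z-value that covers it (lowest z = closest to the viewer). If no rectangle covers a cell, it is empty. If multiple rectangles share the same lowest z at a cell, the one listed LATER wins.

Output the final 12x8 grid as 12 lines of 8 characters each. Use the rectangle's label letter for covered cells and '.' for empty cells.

........
........
........
........
........
.....BBB
.....BBB
AAAA....
AAAA....
AAAA....
AAAA....
AAAA....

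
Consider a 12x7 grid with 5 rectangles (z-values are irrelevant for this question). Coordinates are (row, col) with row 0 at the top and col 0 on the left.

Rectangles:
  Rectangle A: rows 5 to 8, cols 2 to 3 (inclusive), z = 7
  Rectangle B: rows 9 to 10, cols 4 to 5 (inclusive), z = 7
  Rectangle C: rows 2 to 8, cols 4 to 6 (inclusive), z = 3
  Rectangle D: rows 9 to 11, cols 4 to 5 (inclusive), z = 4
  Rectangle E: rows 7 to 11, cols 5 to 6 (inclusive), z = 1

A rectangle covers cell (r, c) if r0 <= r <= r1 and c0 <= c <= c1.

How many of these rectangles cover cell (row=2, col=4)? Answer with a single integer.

Check cell (2,4):
  A: rows 5-8 cols 2-3 -> outside (row miss)
  B: rows 9-10 cols 4-5 -> outside (row miss)
  C: rows 2-8 cols 4-6 -> covers
  D: rows 9-11 cols 4-5 -> outside (row miss)
  E: rows 7-11 cols 5-6 -> outside (row miss)
Count covering = 1

Answer: 1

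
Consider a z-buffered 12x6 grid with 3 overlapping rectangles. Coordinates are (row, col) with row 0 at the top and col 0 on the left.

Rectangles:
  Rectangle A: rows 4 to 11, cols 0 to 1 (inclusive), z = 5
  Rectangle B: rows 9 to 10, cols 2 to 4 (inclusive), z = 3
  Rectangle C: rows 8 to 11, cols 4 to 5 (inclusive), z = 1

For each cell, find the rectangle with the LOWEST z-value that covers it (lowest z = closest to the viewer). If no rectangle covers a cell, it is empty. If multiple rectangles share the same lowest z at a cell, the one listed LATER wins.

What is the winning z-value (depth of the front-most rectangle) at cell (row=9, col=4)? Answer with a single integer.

Check cell (9,4):
  A: rows 4-11 cols 0-1 -> outside (col miss)
  B: rows 9-10 cols 2-4 z=3 -> covers; best now B (z=3)
  C: rows 8-11 cols 4-5 z=1 -> covers; best now C (z=1)
Winner: C at z=1

Answer: 1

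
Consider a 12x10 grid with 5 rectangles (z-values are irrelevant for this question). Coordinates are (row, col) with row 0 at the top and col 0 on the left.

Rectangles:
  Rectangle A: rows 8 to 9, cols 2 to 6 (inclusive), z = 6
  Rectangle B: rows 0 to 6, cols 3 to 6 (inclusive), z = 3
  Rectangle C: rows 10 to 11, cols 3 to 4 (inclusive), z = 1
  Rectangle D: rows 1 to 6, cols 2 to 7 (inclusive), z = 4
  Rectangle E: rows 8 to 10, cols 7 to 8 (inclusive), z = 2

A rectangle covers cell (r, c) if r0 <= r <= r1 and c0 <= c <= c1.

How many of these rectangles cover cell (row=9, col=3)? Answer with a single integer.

Answer: 1

Derivation:
Check cell (9,3):
  A: rows 8-9 cols 2-6 -> covers
  B: rows 0-6 cols 3-6 -> outside (row miss)
  C: rows 10-11 cols 3-4 -> outside (row miss)
  D: rows 1-6 cols 2-7 -> outside (row miss)
  E: rows 8-10 cols 7-8 -> outside (col miss)
Count covering = 1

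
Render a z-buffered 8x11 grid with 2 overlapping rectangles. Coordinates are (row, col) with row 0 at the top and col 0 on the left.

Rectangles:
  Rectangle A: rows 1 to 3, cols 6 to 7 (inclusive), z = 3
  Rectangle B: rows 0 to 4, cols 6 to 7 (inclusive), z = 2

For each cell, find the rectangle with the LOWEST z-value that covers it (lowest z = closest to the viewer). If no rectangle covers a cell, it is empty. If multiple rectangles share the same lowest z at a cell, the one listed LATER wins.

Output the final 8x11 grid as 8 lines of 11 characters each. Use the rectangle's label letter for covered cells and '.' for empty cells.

......BB...
......BB...
......BB...
......BB...
......BB...
...........
...........
...........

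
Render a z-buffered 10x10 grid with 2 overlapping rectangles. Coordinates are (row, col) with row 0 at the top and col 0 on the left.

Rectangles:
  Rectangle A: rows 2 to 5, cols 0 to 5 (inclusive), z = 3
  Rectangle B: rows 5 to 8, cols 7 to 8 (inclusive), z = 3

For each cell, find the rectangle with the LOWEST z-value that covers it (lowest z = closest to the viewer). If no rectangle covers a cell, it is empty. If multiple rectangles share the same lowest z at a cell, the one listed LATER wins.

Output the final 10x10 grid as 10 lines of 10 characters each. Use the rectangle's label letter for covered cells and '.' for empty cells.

..........
..........
AAAAAA....
AAAAAA....
AAAAAA....
AAAAAA.BB.
.......BB.
.......BB.
.......BB.
..........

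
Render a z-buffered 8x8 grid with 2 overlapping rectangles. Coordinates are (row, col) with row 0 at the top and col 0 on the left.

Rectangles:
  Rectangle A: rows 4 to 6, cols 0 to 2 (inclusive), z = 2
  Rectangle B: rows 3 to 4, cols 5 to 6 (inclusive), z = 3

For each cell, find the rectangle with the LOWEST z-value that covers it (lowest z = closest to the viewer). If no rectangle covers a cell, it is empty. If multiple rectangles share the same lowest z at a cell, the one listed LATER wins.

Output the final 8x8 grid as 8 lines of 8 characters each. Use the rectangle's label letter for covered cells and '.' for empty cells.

........
........
........
.....BB.
AAA..BB.
AAA.....
AAA.....
........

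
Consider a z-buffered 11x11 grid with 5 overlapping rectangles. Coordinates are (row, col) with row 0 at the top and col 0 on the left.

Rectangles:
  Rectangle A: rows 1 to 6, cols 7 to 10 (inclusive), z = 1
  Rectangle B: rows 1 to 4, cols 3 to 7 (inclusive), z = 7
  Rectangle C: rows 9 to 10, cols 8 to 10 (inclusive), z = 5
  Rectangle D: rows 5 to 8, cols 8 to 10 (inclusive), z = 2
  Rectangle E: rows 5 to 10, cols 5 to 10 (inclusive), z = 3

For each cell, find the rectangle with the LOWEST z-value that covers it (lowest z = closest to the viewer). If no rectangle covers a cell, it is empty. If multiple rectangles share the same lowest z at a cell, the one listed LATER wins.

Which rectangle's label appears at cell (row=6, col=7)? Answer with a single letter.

Answer: A

Derivation:
Check cell (6,7):
  A: rows 1-6 cols 7-10 z=1 -> covers; best now A (z=1)
  B: rows 1-4 cols 3-7 -> outside (row miss)
  C: rows 9-10 cols 8-10 -> outside (row miss)
  D: rows 5-8 cols 8-10 -> outside (col miss)
  E: rows 5-10 cols 5-10 z=3 -> covers; best now A (z=1)
Winner: A at z=1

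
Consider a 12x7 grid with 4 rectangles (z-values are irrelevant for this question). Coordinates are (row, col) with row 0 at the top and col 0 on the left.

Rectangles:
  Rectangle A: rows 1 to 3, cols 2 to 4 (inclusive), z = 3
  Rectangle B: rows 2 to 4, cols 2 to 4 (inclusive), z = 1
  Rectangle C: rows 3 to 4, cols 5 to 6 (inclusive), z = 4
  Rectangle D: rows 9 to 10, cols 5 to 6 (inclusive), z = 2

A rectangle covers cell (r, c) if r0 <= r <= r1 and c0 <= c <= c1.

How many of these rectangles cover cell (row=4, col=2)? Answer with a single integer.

Answer: 1

Derivation:
Check cell (4,2):
  A: rows 1-3 cols 2-4 -> outside (row miss)
  B: rows 2-4 cols 2-4 -> covers
  C: rows 3-4 cols 5-6 -> outside (col miss)
  D: rows 9-10 cols 5-6 -> outside (row miss)
Count covering = 1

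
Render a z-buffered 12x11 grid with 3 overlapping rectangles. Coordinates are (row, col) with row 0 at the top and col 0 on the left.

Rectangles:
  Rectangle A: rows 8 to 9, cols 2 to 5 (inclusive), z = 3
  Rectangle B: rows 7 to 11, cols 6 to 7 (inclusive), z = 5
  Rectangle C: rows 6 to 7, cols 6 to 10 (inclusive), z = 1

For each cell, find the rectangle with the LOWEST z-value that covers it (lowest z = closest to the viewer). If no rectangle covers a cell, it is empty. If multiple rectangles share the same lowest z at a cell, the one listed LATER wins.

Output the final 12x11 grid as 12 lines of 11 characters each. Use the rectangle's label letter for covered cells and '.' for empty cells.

...........
...........
...........
...........
...........
...........
......CCCCC
......CCCCC
..AAAABB...
..AAAABB...
......BB...
......BB...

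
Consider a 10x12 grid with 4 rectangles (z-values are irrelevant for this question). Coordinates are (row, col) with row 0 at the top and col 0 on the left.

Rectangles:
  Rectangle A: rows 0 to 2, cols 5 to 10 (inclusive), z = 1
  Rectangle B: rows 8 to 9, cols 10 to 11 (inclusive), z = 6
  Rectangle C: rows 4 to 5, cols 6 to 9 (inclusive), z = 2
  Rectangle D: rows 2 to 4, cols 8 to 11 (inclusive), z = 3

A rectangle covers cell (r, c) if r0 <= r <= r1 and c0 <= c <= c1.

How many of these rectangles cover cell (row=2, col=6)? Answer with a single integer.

Answer: 1

Derivation:
Check cell (2,6):
  A: rows 0-2 cols 5-10 -> covers
  B: rows 8-9 cols 10-11 -> outside (row miss)
  C: rows 4-5 cols 6-9 -> outside (row miss)
  D: rows 2-4 cols 8-11 -> outside (col miss)
Count covering = 1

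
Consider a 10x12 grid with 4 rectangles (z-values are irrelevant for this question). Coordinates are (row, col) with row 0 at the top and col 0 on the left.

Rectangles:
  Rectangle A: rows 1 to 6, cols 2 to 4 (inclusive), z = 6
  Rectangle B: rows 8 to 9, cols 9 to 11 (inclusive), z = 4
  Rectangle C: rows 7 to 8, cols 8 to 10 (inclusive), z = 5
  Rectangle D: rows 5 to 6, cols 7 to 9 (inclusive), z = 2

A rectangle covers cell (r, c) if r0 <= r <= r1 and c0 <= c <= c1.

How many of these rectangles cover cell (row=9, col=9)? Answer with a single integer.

Check cell (9,9):
  A: rows 1-6 cols 2-4 -> outside (row miss)
  B: rows 8-9 cols 9-11 -> covers
  C: rows 7-8 cols 8-10 -> outside (row miss)
  D: rows 5-6 cols 7-9 -> outside (row miss)
Count covering = 1

Answer: 1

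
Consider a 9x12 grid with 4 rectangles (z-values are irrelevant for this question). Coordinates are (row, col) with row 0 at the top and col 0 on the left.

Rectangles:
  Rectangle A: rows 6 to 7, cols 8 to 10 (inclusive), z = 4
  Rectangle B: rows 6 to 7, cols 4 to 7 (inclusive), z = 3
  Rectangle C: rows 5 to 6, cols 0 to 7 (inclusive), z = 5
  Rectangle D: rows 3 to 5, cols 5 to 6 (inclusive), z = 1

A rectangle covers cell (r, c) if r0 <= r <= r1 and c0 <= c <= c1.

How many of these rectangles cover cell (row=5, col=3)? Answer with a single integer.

Answer: 1

Derivation:
Check cell (5,3):
  A: rows 6-7 cols 8-10 -> outside (row miss)
  B: rows 6-7 cols 4-7 -> outside (row miss)
  C: rows 5-6 cols 0-7 -> covers
  D: rows 3-5 cols 5-6 -> outside (col miss)
Count covering = 1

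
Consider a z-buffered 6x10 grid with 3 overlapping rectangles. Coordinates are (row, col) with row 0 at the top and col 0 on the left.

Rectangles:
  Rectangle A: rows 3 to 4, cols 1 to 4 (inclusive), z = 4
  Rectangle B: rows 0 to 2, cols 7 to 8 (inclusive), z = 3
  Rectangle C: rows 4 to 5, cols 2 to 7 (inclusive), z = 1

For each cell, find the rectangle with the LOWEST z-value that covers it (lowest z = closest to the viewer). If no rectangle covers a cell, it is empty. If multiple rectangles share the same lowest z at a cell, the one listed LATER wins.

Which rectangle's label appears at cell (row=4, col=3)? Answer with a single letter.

Check cell (4,3):
  A: rows 3-4 cols 1-4 z=4 -> covers; best now A (z=4)
  B: rows 0-2 cols 7-8 -> outside (row miss)
  C: rows 4-5 cols 2-7 z=1 -> covers; best now C (z=1)
Winner: C at z=1

Answer: C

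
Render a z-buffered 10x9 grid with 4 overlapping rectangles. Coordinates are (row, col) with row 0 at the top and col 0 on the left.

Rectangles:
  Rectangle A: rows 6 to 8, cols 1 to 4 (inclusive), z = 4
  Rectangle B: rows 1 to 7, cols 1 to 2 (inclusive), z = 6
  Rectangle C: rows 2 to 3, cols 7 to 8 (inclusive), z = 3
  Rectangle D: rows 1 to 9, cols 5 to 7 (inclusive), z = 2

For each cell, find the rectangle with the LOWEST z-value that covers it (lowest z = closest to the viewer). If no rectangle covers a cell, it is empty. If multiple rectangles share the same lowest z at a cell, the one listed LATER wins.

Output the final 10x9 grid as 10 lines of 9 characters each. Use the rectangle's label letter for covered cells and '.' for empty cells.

.........
.BB..DDD.
.BB..DDDC
.BB..DDDC
.BB..DDD.
.BB..DDD.
.AAAADDD.
.AAAADDD.
.AAAADDD.
.....DDD.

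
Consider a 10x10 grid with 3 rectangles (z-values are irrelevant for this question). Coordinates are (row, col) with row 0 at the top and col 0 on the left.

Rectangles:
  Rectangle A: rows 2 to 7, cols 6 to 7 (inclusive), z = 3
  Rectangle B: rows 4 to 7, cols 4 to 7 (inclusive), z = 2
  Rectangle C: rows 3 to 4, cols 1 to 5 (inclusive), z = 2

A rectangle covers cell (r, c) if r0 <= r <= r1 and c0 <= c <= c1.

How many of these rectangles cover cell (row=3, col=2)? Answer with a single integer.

Check cell (3,2):
  A: rows 2-7 cols 6-7 -> outside (col miss)
  B: rows 4-7 cols 4-7 -> outside (row miss)
  C: rows 3-4 cols 1-5 -> covers
Count covering = 1

Answer: 1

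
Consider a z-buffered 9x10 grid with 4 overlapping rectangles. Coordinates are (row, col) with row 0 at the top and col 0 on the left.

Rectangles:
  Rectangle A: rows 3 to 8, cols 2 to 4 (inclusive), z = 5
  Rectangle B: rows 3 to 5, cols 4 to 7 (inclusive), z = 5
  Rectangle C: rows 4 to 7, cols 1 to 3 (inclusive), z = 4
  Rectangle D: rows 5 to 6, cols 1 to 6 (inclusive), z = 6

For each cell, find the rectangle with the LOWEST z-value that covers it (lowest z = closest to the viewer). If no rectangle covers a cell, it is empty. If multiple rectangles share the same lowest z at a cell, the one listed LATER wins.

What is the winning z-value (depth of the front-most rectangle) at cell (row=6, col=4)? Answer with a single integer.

Answer: 5

Derivation:
Check cell (6,4):
  A: rows 3-8 cols 2-4 z=5 -> covers; best now A (z=5)
  B: rows 3-5 cols 4-7 -> outside (row miss)
  C: rows 4-7 cols 1-3 -> outside (col miss)
  D: rows 5-6 cols 1-6 z=6 -> covers; best now A (z=5)
Winner: A at z=5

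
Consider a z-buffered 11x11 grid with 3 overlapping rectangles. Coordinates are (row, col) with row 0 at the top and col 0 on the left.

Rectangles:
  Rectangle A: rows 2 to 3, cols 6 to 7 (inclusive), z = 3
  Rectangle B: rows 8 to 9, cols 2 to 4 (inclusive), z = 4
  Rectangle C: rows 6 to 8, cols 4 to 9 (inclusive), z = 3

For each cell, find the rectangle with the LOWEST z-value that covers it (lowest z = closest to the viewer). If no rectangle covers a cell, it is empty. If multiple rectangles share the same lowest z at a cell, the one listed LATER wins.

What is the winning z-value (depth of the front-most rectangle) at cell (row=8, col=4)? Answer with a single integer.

Answer: 3

Derivation:
Check cell (8,4):
  A: rows 2-3 cols 6-7 -> outside (row miss)
  B: rows 8-9 cols 2-4 z=4 -> covers; best now B (z=4)
  C: rows 6-8 cols 4-9 z=3 -> covers; best now C (z=3)
Winner: C at z=3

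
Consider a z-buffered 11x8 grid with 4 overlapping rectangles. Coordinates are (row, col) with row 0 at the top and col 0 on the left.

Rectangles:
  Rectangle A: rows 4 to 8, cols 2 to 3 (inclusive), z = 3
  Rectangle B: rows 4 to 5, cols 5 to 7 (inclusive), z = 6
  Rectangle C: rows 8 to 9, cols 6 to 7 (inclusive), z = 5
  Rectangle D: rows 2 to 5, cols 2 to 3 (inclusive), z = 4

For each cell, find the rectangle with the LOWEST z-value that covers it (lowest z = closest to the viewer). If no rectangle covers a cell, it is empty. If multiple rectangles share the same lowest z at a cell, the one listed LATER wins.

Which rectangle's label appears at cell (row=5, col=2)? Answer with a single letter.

Check cell (5,2):
  A: rows 4-8 cols 2-3 z=3 -> covers; best now A (z=3)
  B: rows 4-5 cols 5-7 -> outside (col miss)
  C: rows 8-9 cols 6-7 -> outside (row miss)
  D: rows 2-5 cols 2-3 z=4 -> covers; best now A (z=3)
Winner: A at z=3

Answer: A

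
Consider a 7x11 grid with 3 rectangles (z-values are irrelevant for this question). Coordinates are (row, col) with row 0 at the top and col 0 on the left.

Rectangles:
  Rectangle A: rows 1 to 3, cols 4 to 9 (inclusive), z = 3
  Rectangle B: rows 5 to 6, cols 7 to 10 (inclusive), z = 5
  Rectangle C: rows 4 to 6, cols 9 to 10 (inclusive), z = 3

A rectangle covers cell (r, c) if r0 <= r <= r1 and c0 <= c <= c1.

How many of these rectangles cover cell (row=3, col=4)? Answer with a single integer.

Check cell (3,4):
  A: rows 1-3 cols 4-9 -> covers
  B: rows 5-6 cols 7-10 -> outside (row miss)
  C: rows 4-6 cols 9-10 -> outside (row miss)
Count covering = 1

Answer: 1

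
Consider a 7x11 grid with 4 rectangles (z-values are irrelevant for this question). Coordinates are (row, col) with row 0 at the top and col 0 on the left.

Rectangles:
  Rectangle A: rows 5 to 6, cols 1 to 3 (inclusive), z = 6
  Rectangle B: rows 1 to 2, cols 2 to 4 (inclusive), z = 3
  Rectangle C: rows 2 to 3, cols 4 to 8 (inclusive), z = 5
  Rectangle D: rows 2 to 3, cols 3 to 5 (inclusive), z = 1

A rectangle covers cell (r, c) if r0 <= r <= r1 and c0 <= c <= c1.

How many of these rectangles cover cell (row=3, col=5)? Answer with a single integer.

Answer: 2

Derivation:
Check cell (3,5):
  A: rows 5-6 cols 1-3 -> outside (row miss)
  B: rows 1-2 cols 2-4 -> outside (row miss)
  C: rows 2-3 cols 4-8 -> covers
  D: rows 2-3 cols 3-5 -> covers
Count covering = 2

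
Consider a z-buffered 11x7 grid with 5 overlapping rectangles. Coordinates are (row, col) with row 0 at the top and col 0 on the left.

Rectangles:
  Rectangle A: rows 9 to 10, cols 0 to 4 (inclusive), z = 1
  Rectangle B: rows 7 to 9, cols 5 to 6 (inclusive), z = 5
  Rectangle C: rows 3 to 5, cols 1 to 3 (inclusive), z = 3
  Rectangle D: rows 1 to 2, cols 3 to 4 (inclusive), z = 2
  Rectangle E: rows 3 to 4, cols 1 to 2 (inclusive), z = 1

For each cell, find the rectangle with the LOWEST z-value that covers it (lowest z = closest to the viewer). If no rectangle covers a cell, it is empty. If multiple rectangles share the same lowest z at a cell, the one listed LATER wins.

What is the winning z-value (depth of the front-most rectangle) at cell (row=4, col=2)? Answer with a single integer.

Check cell (4,2):
  A: rows 9-10 cols 0-4 -> outside (row miss)
  B: rows 7-9 cols 5-6 -> outside (row miss)
  C: rows 3-5 cols 1-3 z=3 -> covers; best now C (z=3)
  D: rows 1-2 cols 3-4 -> outside (row miss)
  E: rows 3-4 cols 1-2 z=1 -> covers; best now E (z=1)
Winner: E at z=1

Answer: 1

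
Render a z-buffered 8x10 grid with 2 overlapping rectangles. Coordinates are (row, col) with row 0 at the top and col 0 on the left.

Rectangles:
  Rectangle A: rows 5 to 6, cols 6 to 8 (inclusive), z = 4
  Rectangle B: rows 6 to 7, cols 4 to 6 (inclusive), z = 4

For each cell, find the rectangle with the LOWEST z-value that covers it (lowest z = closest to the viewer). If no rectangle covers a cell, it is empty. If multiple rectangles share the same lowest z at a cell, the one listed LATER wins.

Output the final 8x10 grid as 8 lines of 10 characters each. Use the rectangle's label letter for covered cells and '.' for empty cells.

..........
..........
..........
..........
..........
......AAA.
....BBBAA.
....BBB...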